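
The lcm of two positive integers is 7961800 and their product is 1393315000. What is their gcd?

From gcd × lcm = ab: gcd = 1393315000 / 7961800 = 175.

175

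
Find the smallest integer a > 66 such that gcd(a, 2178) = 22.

88

Multiples of 22 above 66: 22·4, 22·5, … . Need the cofactor coprime to 2178/22 = 99.
Checking s = 4, 5, … the first with gcd(s, 99) = 1 is s = 4, giving 88.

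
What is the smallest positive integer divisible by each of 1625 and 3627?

1625 = 5³ · 13; 3627 = 3² · 13 · 31
max exponents: 3² · 5³ · 13 · 31 = 453375

453375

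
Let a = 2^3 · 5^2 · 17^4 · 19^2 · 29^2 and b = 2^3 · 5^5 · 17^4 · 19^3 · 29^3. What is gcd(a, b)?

min exponent per shared prime: 2^3 · 5^2 · 17^4 · 19^2 · 29^2 = 5071411824200

5071411824200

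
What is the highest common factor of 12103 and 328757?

12103 = 7² · 13 · 19
328757 = 11³ · 13 · 19
Common: 13 · 19 = 247

247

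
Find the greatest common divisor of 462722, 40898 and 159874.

gcd(462722, 40898): 462722 = 11·40898 + 12844; 40898 = 3·12844 + 2366; 12844 = 5·2366 + 1014; 2366 = 2·1014 + 338; 1014 = 3·338 + 0 → 338
gcd(338, 159874): 159874 = 473·338 + 0 → 338

338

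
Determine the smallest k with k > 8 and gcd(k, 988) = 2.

gcd(k, 988) = 2 forces 2 | k; write k = 2s. Then gcd(2s, 2·494) = 2·gcd(s, 494), so need gcd(s, 494) = 1.
2s > 8 gives s ≥ 5. The least s ≥ 5 coprime to 494 is 5, so k = 2·5 = 10.

10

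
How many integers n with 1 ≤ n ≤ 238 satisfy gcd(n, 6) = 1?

Prime factors of 6: 2, 3. Count integers ≤ 238 divisible by none of them.
By inclusion–exclusion: 238 − ⌊238/2⌋ − ⌊238/3⌋ + ⌊238/6⌋ = 79.

79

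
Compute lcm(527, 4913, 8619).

lcm(527, 4913) = 527·4913/gcd = 2589151/17 = 152303
lcm(152303, 8619) = 152303·8619/gcd = 1312699557/17 = 77217621

77217621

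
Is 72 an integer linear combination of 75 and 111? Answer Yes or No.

Yes

By Bézout, 75u + 111v = 72 has integer solutions iff gcd(75, 111) | 72.
Euclid: 111 = 1·75 + 36; 75 = 2·36 + 3; 36 = 12·3 + 0. gcd = 3; 72 mod 3 = 0. Yes.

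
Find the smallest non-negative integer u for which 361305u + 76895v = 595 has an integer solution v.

Reduce mod 76895: 361305u ≡ 595 (mod 76895). With g = gcd(361305, 76895) = 35 dividing 595, divide through: 10323u ≡ 17 (mod 2197).
Since gcd(10323, 2197) = 1, u ≡ 17·(10323)⁻¹ ≡ 979 (mod 2197). Smallest non-negative: 979.

979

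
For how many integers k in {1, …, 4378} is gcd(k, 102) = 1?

102 = 2·3·17. Inclusion–exclusion on these primes:
4378 − ⌊4378/2⌋ − ⌊4378/3⌋ − ⌊4378/17⌋ + ⌊4378/6⌋ + ⌊4378/34⌋ + ⌊4378/51⌋ − ⌊4378/102⌋ = 1373

1373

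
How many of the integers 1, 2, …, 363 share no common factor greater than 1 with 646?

162

646 = 2·17·19. Inclusion–exclusion on these primes:
363 − ⌊363/2⌋ − ⌊363/17⌋ − ⌊363/19⌋ + ⌊363/34⌋ + ⌊363/38⌋ + ⌊363/323⌋ − ⌊363/646⌋ = 162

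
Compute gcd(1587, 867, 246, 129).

3

gcd(1587, 867): 1587 = 1·867 + 720; 867 = 1·720 + 147; 720 = 4·147 + 132; 147 = 1·132 + 15; 132 = 8·15 + 12; 15 = 1·12 + 3; 12 = 4·3 + 0 → 3
gcd(3, 246): 246 = 82·3 + 0 → 3
gcd(3, 129): 129 = 43·3 + 0 → 3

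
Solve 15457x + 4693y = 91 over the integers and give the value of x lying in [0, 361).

201

Euclid: 15457 = 3·4693 + 1378; 4693 = 3·1378 + 559; 1378 = 2·559 + 260; 559 = 2·260 + 39; 260 = 6·39 + 26; 39 = 1·26 + 13; 26 = 2·13 + 0 → gcd = 13; 91 = 13·7.
Back-substitution yields 15457·(-126) + 4693·(415) = 13, so one solution is x = -126·7 = -882, y = 415·7 = 2905.
Solutions in x differ by 4693/13 = 361; the one in [0, 361) is -882 mod 361 = 201.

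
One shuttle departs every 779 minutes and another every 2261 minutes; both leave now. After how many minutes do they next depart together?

779 = 19 · 41; 2261 = 7 · 17 · 19
max exponents: 7 · 17 · 19 · 41 = 92701

92701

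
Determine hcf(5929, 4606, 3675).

5929 = 7² · 11²; 4606 = 2 · 7² · 47; 3675 = 3 · 5² · 7²
gcd takes min exponent of each prime: 7² = 49

49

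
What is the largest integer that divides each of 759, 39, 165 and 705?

3

gcd(759, 39): 759 = 19·39 + 18; 39 = 2·18 + 3; 18 = 6·3 + 0 → 3
gcd(3, 165): 165 = 55·3 + 0 → 3
gcd(3, 705): 705 = 235·3 + 0 → 3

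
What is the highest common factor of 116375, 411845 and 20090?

116375 = 5³ · 7² · 19; 411845 = 5 · 7² · 41²; 20090 = 2 · 5 · 7² · 41
gcd takes min exponent of each prime: 5 · 7² = 245

245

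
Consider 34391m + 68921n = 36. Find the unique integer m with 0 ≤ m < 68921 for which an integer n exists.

7437

Reduce mod 68921: 34391m ≡ 36 (mod 68921). With g = gcd(34391, 68921) = 1 dividing 36, divide through: 34391m ≡ 36 (mod 68921).
Since gcd(34391, 68921) = 1, m ≡ 36·(34391)⁻¹ ≡ 7437 (mod 68921). Smallest non-negative: 7437.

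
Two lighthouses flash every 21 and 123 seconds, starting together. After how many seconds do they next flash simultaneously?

gcd first: 123 = 5·21 + 18; 21 = 1·18 + 3; 18 = 6·3 + 0 → gcd = 3
lcm = 21·123/gcd = 2583/3 = 861

861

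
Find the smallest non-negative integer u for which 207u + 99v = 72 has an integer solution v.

Euclid: 207 = 2·99 + 9; 99 = 11·9 + 0 → gcd = 9; 72 = 9·8.
Back-substitution yields 207·(1) + 99·(-2) = 9, so one solution is u = 1·8 = 8, v = -2·8 = -16.
Solutions in u differ by 99/9 = 11; the one in [0, 11) is 8 mod 11 = 8.

8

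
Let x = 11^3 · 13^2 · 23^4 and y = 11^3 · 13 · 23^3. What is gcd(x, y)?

min exponent per shared prime: 11^3 · 13 · 23^3 = 210525601

210525601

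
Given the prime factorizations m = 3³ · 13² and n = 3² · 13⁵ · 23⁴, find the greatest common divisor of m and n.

1521

min exponent per shared prime: 3² · 13² = 1521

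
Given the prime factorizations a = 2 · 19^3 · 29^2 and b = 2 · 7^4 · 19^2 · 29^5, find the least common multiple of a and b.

max exponent per prime: 2 · 7^4 · 19^3 · 29^5 = 675574032698782

675574032698782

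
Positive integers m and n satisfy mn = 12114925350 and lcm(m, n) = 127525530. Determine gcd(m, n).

gcd·lcm = product, so gcd = 12114925350/127525530 = 95.

95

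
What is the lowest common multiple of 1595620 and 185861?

1341916420

1595620 = 2² · 5 · 13 · 17 · 19²; 185861 = 13 · 17 · 29²
max exponents: 2² · 5 · 13 · 17 · 19² · 29² = 1341916420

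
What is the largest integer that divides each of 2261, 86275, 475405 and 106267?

119

2261 = 7 · 17 · 19; 86275 = 5² · 7 · 17 · 29; 475405 = 5 · 7 · 17² · 47; 106267 = 7 · 17 · 19 · 47
gcd takes min exponent of each prime: 7 · 17 = 119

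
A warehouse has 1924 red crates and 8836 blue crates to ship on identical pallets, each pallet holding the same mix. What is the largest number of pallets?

1924 = 2² · 13 · 37
8836 = 2² · 47²
Common: 2² = 4

4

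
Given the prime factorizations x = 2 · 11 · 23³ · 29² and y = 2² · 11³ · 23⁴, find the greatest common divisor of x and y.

267674

min exponent per shared prime: 2 · 11 · 23³ = 267674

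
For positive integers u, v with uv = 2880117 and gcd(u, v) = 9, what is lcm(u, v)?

Since gcd(u,v)·lcm(u,v) = uv, lcm = 2880117/9 = 320013.

320013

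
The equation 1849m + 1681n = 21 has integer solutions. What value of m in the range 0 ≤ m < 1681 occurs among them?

Reduce mod 1681: 1849m ≡ 21 (mod 1681). With g = gcd(1849, 1681) = 1 dividing 21, divide through: 1849m ≡ 21 (mod 1681).
Since gcd(1849, 1681) = 1, m ≡ 21·(1849)⁻¹ ≡ 1471 (mod 1681). Smallest non-negative: 1471.

1471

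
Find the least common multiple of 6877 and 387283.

204872707

6877 = 13 · 23²; 387283 = 13 · 31³
max exponents: 13 · 23² · 31³ = 204872707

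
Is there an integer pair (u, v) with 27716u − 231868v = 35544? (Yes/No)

gcd(27716, 231868): 231868 = 8·27716 + 10140; 27716 = 2·10140 + 7436; 10140 = 1·7436 + 2704; 7436 = 2·2704 + 2028; 2704 = 1·2028 + 676; 2028 = 3·676 + 0 → 676
676 does not divide 35544, so a solution does not exist.

No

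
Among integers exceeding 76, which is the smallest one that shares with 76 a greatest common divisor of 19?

95

76 = 19·4. Any k with gcd(k, 76) = 19 is a multiple of 19, say 19s, with s coprime to 4.
Need s > 76/19, so s ≥ 5. First s ≥ 5 with gcd(s, 4) = 1 is s = 5. Thus k = 19·5 = 95.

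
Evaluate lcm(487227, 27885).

26797485

gcd first: 487227 = 17·27885 + 13182; 27885 = 2·13182 + 1521; 13182 = 8·1521 + 1014; 1521 = 1·1014 + 507; 1014 = 2·507 + 0 → gcd = 507
lcm = 487227·27885/gcd = 13586324895/507 = 26797485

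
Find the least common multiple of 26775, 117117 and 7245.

1144818675

lcm(26775, 117117) = 26775·117117/gcd = 3135807675/63 = 49774725
lcm(49774725, 7245) = 49774725·7245/gcd = 360617882625/315 = 1144818675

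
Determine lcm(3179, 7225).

gcd first: 7225 = 2·3179 + 867; 3179 = 3·867 + 578; 867 = 1·578 + 289; 578 = 2·289 + 0 → gcd = 289
lcm = 3179·7225/gcd = 22968275/289 = 79475

79475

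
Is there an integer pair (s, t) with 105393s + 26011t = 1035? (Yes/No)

gcd(105393, 26011): 105393 = 4·26011 + 1349; 26011 = 19·1349 + 380; 1349 = 3·380 + 209; 380 = 1·209 + 171; 209 = 1·171 + 38; 171 = 4·38 + 19; 38 = 2·19 + 0 → 19
19 does not divide 1035, so a solution does not exist.

No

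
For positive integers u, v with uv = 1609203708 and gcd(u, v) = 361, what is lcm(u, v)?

For any two positive integers, gcd × lcm equals their product. Hence lcm = 1609203708 / 361 = 4457628.

4457628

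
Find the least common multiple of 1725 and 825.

1725 = 3 · 5² · 23; 825 = 3 · 5² · 11
max exponents: 3 · 5² · 11 · 23 = 18975

18975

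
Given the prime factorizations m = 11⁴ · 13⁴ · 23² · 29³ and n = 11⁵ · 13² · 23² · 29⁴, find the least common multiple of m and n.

1721014378188930539

max exponent per prime: 11⁵ · 13⁴ · 23² · 29⁴ = 1721014378188930539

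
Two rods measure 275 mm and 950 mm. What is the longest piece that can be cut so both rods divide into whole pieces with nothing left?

25

275 = 5² · 11
950 = 2 · 5² · 19
Common: 5² = 25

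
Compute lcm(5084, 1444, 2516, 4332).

3463256388

5084 = 2² · 31 · 41; 1444 = 2² · 19²; 2516 = 2² · 17 · 37; 4332 = 2² · 3 · 19²
lcm takes max exponent of each prime: 2² · 3 · 17 · 19² · 31 · 37 · 41 = 3463256388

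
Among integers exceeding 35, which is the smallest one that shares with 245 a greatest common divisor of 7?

42

Multiples of 7 above 35: 7·6, 7·7, … . Need the cofactor coprime to 245/7 = 35.
Checking s = 6, 7, … the first with gcd(s, 35) = 1 is s = 6, giving 42.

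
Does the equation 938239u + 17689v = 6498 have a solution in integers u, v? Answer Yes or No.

Yes

gcd(938239, 17689): 938239 = 53·17689 + 722; 17689 = 24·722 + 361; 722 = 2·361 + 0 → 361
361 divides 6498, so a solution exists.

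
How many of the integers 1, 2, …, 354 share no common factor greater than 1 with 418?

153

418 = 2·11·19. Inclusion–exclusion on these primes:
354 − ⌊354/2⌋ − ⌊354/11⌋ − ⌊354/19⌋ + ⌊354/22⌋ + ⌊354/38⌋ + ⌊354/209⌋ − ⌊354/418⌋ = 153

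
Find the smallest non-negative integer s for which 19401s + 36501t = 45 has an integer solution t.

Euclid: 36501 = 1·19401 + 17100; 19401 = 1·17100 + 2301; 17100 = 7·2301 + 993; 2301 = 2·993 + 315; 993 = 3·315 + 48; 315 = 6·48 + 27; 48 = 1·27 + 21; 27 = 1·21 + 6; 21 = 3·6 + 3; 6 = 2·3 + 0 → gcd = 3; 45 = 3·15.
Back-substitution yields 19401·(-5330) + 36501·(2833) = 3, so one solution is s = -5330·15 = -79950, t = 2833·15 = 42495.
Solutions in s differ by 36501/3 = 12167; the one in [0, 12167) is -79950 mod 12167 = 5219.

5219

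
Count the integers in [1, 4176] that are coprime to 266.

1696

Prime factors of 266: 2, 7, 19. Count integers ≤ 4176 divisible by none of them.
By inclusion–exclusion: 4176 − ⌊4176/2⌋ − ⌊4176/7⌋ − ⌊4176/19⌋ + ⌊4176/14⌋ + ⌊4176/38⌋ + ⌊4176/133⌋ − ⌊4176/266⌋ = 1696.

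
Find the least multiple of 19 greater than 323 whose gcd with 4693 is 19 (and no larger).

342

gcd(x, 4693) = 19 forces 19 | x; write x = 19s. Then gcd(19s, 19·247) = 19·gcd(s, 247), so need gcd(s, 247) = 1.
19s > 323 gives s ≥ 18. The least s ≥ 18 coprime to 247 is 18, so x = 19·18 = 342.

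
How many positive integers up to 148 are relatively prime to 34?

70

34 = 2·17. Inclusion–exclusion on these primes:
148 − ⌊148/2⌋ − ⌊148/17⌋ + ⌊148/34⌋ = 70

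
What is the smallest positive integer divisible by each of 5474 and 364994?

142712654

5474 = 2 · 7 · 17 · 23; 364994 = 2 · 7 · 29² · 31
max exponents: 2 · 7 · 17 · 23 · 29² · 31 = 142712654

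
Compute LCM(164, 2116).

86756

gcd first: 2116 = 12·164 + 148; 164 = 1·148 + 16; 148 = 9·16 + 4; 16 = 4·4 + 0 → gcd = 4
lcm = 164·2116/gcd = 347024/4 = 86756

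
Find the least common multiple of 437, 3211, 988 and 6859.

106643732

437 = 19 · 23; 3211 = 13² · 19; 988 = 2² · 13 · 19; 6859 = 19³
lcm takes max exponent of each prime: 2² · 13² · 19³ · 23 = 106643732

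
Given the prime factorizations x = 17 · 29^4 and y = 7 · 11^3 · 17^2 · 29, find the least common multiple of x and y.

max exponent per prime: 7 · 11^3 · 17^2 · 29^4 = 1904434015253

1904434015253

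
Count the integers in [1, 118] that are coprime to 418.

51

Prime factors of 418: 2, 11, 19. Count integers ≤ 118 divisible by none of them.
By inclusion–exclusion: 118 − ⌊118/2⌋ − ⌊118/11⌋ − ⌊118/19⌋ + ⌊118/22⌋ + ⌊118/38⌋ + ⌊118/209⌋ − ⌊118/418⌋ = 51.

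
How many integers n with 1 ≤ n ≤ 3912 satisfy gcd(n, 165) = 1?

1897

Prime factors of 165: 3, 5, 11. Count integers ≤ 3912 divisible by none of them.
By inclusion–exclusion: 3912 − ⌊3912/3⌋ − ⌊3912/5⌋ − ⌊3912/11⌋ + ⌊3912/15⌋ + ⌊3912/33⌋ + ⌊3912/55⌋ − ⌊3912/165⌋ = 1897.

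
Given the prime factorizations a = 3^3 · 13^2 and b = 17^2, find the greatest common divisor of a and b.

min exponent per shared prime: (none) = 1

1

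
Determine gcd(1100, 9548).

1100 = 2² · 5² · 11
9548 = 2² · 7 · 11 · 31
Common: 2² · 11 = 44

44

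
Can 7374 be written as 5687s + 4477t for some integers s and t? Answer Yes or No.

gcd(5687, 4477): 5687 = 1·4477 + 1210; 4477 = 3·1210 + 847; 1210 = 1·847 + 363; 847 = 2·363 + 121; 363 = 3·121 + 0 → 121
121 does not divide 7374, so a solution does not exist.

No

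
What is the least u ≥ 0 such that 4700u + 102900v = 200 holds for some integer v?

Reduce mod 102900: 4700u ≡ 200 (mod 102900). With g = gcd(4700, 102900) = 100 dividing 200, divide through: 47u ≡ 2 (mod 1029).
Since gcd(47, 1029) = 1, u ≡ 2·(47)⁻¹ ≡ 832 (mod 1029). Smallest non-negative: 832.

832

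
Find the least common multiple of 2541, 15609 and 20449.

18465447

lcm(2541, 15609) = 2541·15609/gcd = 39662469/363 = 109263
lcm(109263, 20449) = 109263·20449/gcd = 2234319087/121 = 18465447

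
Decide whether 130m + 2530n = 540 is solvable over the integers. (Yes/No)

Yes

By Bézout, 130m + 2530n = 540 has integer solutions iff gcd(130, 2530) | 540.
Euclid: 2530 = 19·130 + 60; 130 = 2·60 + 10; 60 = 6·10 + 0. gcd = 10; 540 mod 10 = 0. Yes.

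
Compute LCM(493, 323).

9367

gcd first: 493 = 1·323 + 170; 323 = 1·170 + 153; 170 = 1·153 + 17; 153 = 9·17 + 0 → gcd = 17
lcm = 493·323/gcd = 159239/17 = 9367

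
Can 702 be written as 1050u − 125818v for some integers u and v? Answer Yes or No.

No

By Bézout, 1050u − 125818v = 702 has integer solutions iff gcd(1050, 125818) | 702.
Euclid: 125818 = 119·1050 + 868; 1050 = 1·868 + 182; 868 = 4·182 + 140; 182 = 1·140 + 42; 140 = 3·42 + 14; 42 = 3·14 + 0. gcd = 14; 702 mod 14 = 2. No.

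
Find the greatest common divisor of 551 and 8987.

Euclid: 8987 = 16·551 + 171; 551 = 3·171 + 38; 171 = 4·38 + 19; 38 = 2·19 + 0. Last nonzero remainder: 19.

19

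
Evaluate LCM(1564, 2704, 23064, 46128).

1564 = 2² · 17 · 23; 2704 = 2⁴ · 13²; 23064 = 2³ · 3 · 31²; 46128 = 2⁴ · 3 · 31²
lcm takes max exponent of each prime: 2⁴ · 3 · 13² · 17 · 23 · 31² = 3048092112

3048092112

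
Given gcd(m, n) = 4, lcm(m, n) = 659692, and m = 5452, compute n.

Using mn = gcd(m,n)·lcm(m,n) = 4·659692 = 2638768, we get n = 2638768/5452 = 484.

484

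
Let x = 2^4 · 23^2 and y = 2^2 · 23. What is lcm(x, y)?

8464

max exponent per prime: 2^4 · 23^2 = 8464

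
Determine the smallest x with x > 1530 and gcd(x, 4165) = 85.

Multiples of 85 above 1530: 85·19, 85·20, … . Need the cofactor coprime to 4165/85 = 49.
Checking s = 19, 20, … the first with gcd(s, 49) = 1 is s = 19, giving 1615.

1615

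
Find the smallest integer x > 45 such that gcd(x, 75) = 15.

75 = 15·5. Any x with gcd(x, 75) = 15 is a multiple of 15, say 15s, with s coprime to 5.
Need s > 45/15, so s ≥ 4. First s ≥ 4 with gcd(s, 5) = 1 is s = 4. Thus x = 15·4 = 60.

60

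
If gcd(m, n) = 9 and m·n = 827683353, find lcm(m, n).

For any two positive integers, gcd × lcm equals their product. Hence lcm = 827683353 / 9 = 91964817.

91964817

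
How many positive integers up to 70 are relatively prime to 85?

Prime factors of 85: 5, 17. Count integers ≤ 70 divisible by none of them.
By inclusion–exclusion: 70 − ⌊70/5⌋ − ⌊70/17⌋ + ⌊70/85⌋ = 52.

52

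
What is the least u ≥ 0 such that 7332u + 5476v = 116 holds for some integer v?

gcd(7332, 5476) = 4 (Euclid: 7332 = 1·5476 + 1856; 5476 = 2·1856 + 1764; 1856 = 1·1764 + 92; 1764 = 19·92 + 16; 92 = 5·16 + 12; 16 = 1·12 + 4; 12 = 3·4 + 0), and 4 | 116.
Extended Euclid: 7332·(-357) + 5476·(478) = 4. Scale by 29: u₀ = -10353.
General solution u = u₀ + 1369t; reducing mod 1369 gives u = 599 (and v = -802).

599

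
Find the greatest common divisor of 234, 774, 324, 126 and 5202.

gcd(234, 774): 774 = 3·234 + 72; 234 = 3·72 + 18; 72 = 4·18 + 0 → 18
gcd(18, 324): 324 = 18·18 + 0 → 18
gcd(18, 126): 126 = 7·18 + 0 → 18
gcd(18, 5202): 5202 = 289·18 + 0 → 18

18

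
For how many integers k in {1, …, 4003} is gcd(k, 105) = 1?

1830

Prime factors of 105: 3, 5, 7. Count integers ≤ 4003 divisible by none of them.
By inclusion–exclusion: 4003 − ⌊4003/3⌋ − ⌊4003/5⌋ − ⌊4003/7⌋ + ⌊4003/15⌋ + ⌊4003/21⌋ + ⌊4003/35⌋ − ⌊4003/105⌋ = 1830.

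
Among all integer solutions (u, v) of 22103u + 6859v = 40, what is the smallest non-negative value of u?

Euclid: 22103 = 3·6859 + 1526; 6859 = 4·1526 + 755; 1526 = 2·755 + 16; 755 = 47·16 + 3; 16 = 5·3 + 1; 3 = 3·1 + 0 → gcd = 1; 40 = 1·40.
Back-substitution yields 22103·(2144) + 6859·(-6909) = 1, so one solution is u = 2144·40 = 85760, v = -6909·40 = -276360.
Solutions in u differ by 6859/1 = 6859; the one in [0, 6859) is 85760 mod 6859 = 3452.

3452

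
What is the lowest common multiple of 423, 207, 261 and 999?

423 = 3² · 47; 207 = 3² · 23; 261 = 3² · 29; 999 = 3³ · 37
lcm takes max exponent of each prime: 3³ · 23 · 29 · 37 · 47 = 31317651

31317651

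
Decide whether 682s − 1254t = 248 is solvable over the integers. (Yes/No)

No

gcd(682, 1254): 1254 = 1·682 + 572; 682 = 1·572 + 110; 572 = 5·110 + 22; 110 = 5·22 + 0 → 22
22 does not divide 248, so a solution does not exist.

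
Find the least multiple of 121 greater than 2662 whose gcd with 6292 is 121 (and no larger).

2783

Multiples of 121 above 2662: 121·23, 121·24, … . Need the cofactor coprime to 6292/121 = 52.
Checking s = 23, 24, … the first with gcd(s, 52) = 1 is s = 23, giving 2783.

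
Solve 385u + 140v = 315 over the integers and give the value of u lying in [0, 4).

3

Reduce mod 140: 385u ≡ 315 (mod 140). With g = gcd(385, 140) = 35 dividing 315, divide through: 11u ≡ 9 (mod 4).
Since gcd(11, 4) = 1, u ≡ 9·(11)⁻¹ ≡ 3 (mod 4). Smallest non-negative: 3.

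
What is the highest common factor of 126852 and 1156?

126852 = 2² · 3 · 11 · 31²
1156 = 2² · 17²
Common: 2² = 4

4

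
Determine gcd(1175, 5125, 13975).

25

1175 = 5² · 47; 5125 = 5³ · 41; 13975 = 5² · 13 · 43
gcd takes min exponent of each prime: 5² = 25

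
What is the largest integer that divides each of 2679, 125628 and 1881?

2679 = 3 · 19 · 47; 125628 = 2² · 3 · 19² · 29; 1881 = 3² · 11 · 19
gcd takes min exponent of each prime: 3 · 19 = 57

57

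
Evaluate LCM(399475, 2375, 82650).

lcm(399475, 2375) = 399475·2375/gcd = 948753125/475 = 1997375
lcm(1997375, 82650) = 1997375·82650/gcd = 165083043750/13775 = 11984250

11984250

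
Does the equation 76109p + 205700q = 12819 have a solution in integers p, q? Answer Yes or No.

By Bézout, 76109p + 205700q = 12819 has integer solutions iff gcd(76109, 205700) | 12819.
Euclid: 205700 = 2·76109 + 53482; 76109 = 1·53482 + 22627; 53482 = 2·22627 + 8228; 22627 = 2·8228 + 6171; 8228 = 1·6171 + 2057; 6171 = 3·2057 + 0. gcd = 2057; 12819 mod 2057 = 477. No.

No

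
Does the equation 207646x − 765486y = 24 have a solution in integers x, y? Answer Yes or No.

By Bézout, 207646x − 765486y = 24 has integer solutions iff gcd(207646, 765486) | 24.
Euclid: 765486 = 3·207646 + 142548; 207646 = 1·142548 + 65098; 142548 = 2·65098 + 12352; 65098 = 5·12352 + 3338; 12352 = 3·3338 + 2338; 3338 = 1·2338 + 1000; 2338 = 2·1000 + 338; 1000 = 2·338 + 324; 338 = 1·324 + 14; 324 = 23·14 + 2; 14 = 7·2 + 0. gcd = 2; 24 mod 2 = 0. Yes.

Yes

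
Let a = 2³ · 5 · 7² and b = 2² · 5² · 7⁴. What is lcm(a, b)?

max exponent per prime: 2³ · 5² · 7⁴ = 480200

480200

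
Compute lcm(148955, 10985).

gcd first: 148955 = 13·10985 + 6150; 10985 = 1·6150 + 4835; 6150 = 1·4835 + 1315; 4835 = 3·1315 + 890; 1315 = 1·890 + 425; 890 = 2·425 + 40; 425 = 10·40 + 25; 40 = 1·25 + 15; 25 = 1·15 + 10; 15 = 1·10 + 5; 10 = 2·5 + 0 → gcd = 5
lcm = 148955·10985/gcd = 1636270675/5 = 327254135

327254135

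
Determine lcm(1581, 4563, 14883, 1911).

lcm(1581, 4563) = 1581·4563/gcd = 7214103/3 = 2404701
lcm(2404701, 14883) = 2404701·14883/gcd = 35789164983/3 = 11929721661
lcm(11929721661, 1911) = 11929721661·1911/gcd = 22797698094171/39 = 584556361389

584556361389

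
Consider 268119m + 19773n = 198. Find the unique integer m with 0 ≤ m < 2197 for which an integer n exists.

Reduce mod 19773: 268119m ≡ 198 (mod 19773). With g = gcd(268119, 19773) = 9 dividing 198, divide through: 29791m ≡ 22 (mod 2197).
Since gcd(29791, 2197) = 1, m ≡ 22·(29791)⁻¹ ≡ 1579 (mod 2197). Smallest non-negative: 1579.

1579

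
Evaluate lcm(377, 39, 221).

377 = 13 · 29; 39 = 3 · 13; 221 = 13 · 17
lcm takes max exponent of each prime: 3 · 13 · 17 · 29 = 19227

19227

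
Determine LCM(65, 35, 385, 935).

65 = 5 · 13; 35 = 5 · 7; 385 = 5 · 7 · 11; 935 = 5 · 11 · 17
lcm takes max exponent of each prime: 5 · 7 · 11 · 13 · 17 = 85085

85085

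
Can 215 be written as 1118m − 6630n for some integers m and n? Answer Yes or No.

No

gcd(1118, 6630): 6630 = 5·1118 + 1040; 1118 = 1·1040 + 78; 1040 = 13·78 + 26; 78 = 3·26 + 0 → 26
26 does not divide 215, so a solution does not exist.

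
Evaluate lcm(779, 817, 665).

1172395

779 = 19 · 41; 817 = 19 · 43; 665 = 5 · 7 · 19
lcm takes max exponent of each prime: 5 · 7 · 19 · 41 · 43 = 1172395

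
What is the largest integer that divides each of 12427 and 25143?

289

12427 = 17² · 43
25143 = 3 · 17² · 29
Common: 17² = 289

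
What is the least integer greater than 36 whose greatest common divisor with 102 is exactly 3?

Multiples of 3 above 36: 3·13, 3·14, … . Need the cofactor coprime to 102/3 = 34.
Checking s = 13, 14, … the first with gcd(s, 34) = 1 is s = 13, giving 39.

39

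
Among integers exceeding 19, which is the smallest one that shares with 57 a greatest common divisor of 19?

38

gcd(t, 57) = 19 forces 19 | t; write t = 19s. Then gcd(19s, 19·3) = 19·gcd(s, 3), so need gcd(s, 3) = 1.
19s > 19 gives s ≥ 2. The least s ≥ 2 coprime to 3 is 2, so t = 19·2 = 38.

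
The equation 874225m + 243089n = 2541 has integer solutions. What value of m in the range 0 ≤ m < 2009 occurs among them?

Euclid: 874225 = 3·243089 + 144958; 243089 = 1·144958 + 98131; 144958 = 1·98131 + 46827; 98131 = 2·46827 + 4477; 46827 = 10·4477 + 2057; 4477 = 2·2057 + 363; 2057 = 5·363 + 242; 363 = 1·242 + 121; 242 = 2·121 + 0 → gcd = 121; 2541 = 121·21.
Back-substitution yields 874225·(-706) + 243089·(2539) = 121, so one solution is m = -706·21 = -14826, n = 2539·21 = 53319.
Solutions in m differ by 243089/121 = 2009; the one in [0, 2009) is -14826 mod 2009 = 1246.

1246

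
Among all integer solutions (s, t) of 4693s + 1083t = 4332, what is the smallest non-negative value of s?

0

Euclid: 4693 = 4·1083 + 361; 1083 = 3·361 + 0 → gcd = 361; 4332 = 361·12.
Back-substitution yields 4693·(1) + 1083·(-4) = 361, so one solution is s = 1·12 = 12, t = -4·12 = -48.
Solutions in s differ by 1083/361 = 3; the one in [0, 3) is 12 mod 3 = 0.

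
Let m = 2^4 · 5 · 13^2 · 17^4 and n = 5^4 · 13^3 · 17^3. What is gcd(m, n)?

4151485

min exponent per shared prime: 5 · 13^2 · 17^3 = 4151485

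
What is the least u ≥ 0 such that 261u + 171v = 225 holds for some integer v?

Euclid: 261 = 1·171 + 90; 171 = 1·90 + 81; 90 = 1·81 + 9; 81 = 9·9 + 0 → gcd = 9; 225 = 9·25.
Back-substitution yields 261·(2) + 171·(-3) = 9, so one solution is u = 2·25 = 50, v = -3·25 = -75.
Solutions in u differ by 171/9 = 19; the one in [0, 19) is 50 mod 19 = 12.

12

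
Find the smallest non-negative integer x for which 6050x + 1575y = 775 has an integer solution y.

41

gcd(6050, 1575) = 25 (Euclid: 6050 = 3·1575 + 1325; 1575 = 1·1325 + 250; 1325 = 5·250 + 75; 250 = 3·75 + 25; 75 = 3·25 + 0), and 25 | 775.
Extended Euclid: 6050·(-19) + 1575·(73) = 25. Scale by 31: x₀ = -589.
General solution x = x₀ + 63t; reducing mod 63 gives x = 41 (and y = -157).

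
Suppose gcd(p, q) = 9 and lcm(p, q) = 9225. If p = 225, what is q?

Using pq = gcd(p,q)·lcm(p,q) = 9·9225 = 83025, we get q = 83025/225 = 369.

369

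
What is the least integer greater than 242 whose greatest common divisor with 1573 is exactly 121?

1573 = 121·13. Any a with gcd(a, 1573) = 121 is a multiple of 121, say 121s, with s coprime to 13.
Need s > 242/121, so s ≥ 3. First s ≥ 3 with gcd(s, 13) = 1 is s = 3. Thus a = 121·3 = 363.

363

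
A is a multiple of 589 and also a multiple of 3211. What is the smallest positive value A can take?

99541

gcd first: 3211 = 5·589 + 266; 589 = 2·266 + 57; 266 = 4·57 + 38; 57 = 1·38 + 19; 38 = 2·19 + 0 → gcd = 19
lcm = 589·3211/gcd = 1891279/19 = 99541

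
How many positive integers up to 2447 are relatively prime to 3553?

3553 = 11·17·19. Inclusion–exclusion on these primes:
2447 − ⌊2447/11⌋ − ⌊2447/17⌋ − ⌊2447/19⌋ + ⌊2447/187⌋ + ⌊2447/209⌋ + ⌊2447/323⌋ − ⌊2447/3553⌋ = 1985

1985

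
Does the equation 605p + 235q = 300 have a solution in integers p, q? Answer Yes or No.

By Bézout, 605p + 235q = 300 has integer solutions iff gcd(605, 235) | 300.
Euclid: 605 = 2·235 + 135; 235 = 1·135 + 100; 135 = 1·100 + 35; 100 = 2·35 + 30; 35 = 1·30 + 5; 30 = 6·5 + 0. gcd = 5; 300 mod 5 = 0. Yes.

Yes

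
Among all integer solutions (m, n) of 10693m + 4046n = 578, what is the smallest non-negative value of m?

Reduce mod 4046: 10693m ≡ 578 (mod 4046). With g = gcd(10693, 4046) = 289 dividing 578, divide through: 37m ≡ 2 (mod 14).
Since gcd(37, 14) = 1, m ≡ 2·(37)⁻¹ ≡ 8 (mod 14). Smallest non-negative: 8.

8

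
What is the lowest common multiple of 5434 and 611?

5434 = 2 · 11 · 13 · 19; 611 = 13 · 47
max exponents: 2 · 11 · 13 · 19 · 47 = 255398

255398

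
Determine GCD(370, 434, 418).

370 = 2 · 5 · 37; 434 = 2 · 7 · 31; 418 = 2 · 11 · 19
gcd takes min exponent of each prime: 2 = 2

2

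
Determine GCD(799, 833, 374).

17

gcd(799, 833): 833 = 1·799 + 34; 799 = 23·34 + 17; 34 = 2·17 + 0 → 17
gcd(17, 374): 374 = 22·17 + 0 → 17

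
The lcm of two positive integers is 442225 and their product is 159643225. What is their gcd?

361

gcd·lcm = product, so gcd = 159643225/442225 = 361.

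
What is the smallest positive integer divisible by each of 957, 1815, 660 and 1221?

7789980

957 = 3 · 11 · 29; 1815 = 3 · 5 · 11²; 660 = 2² · 3 · 5 · 11; 1221 = 3 · 11 · 37
lcm takes max exponent of each prime: 2² · 3 · 5 · 11² · 29 · 37 = 7789980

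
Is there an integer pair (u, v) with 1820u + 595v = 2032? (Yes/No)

By Bézout, 1820u + 595v = 2032 has integer solutions iff gcd(1820, 595) | 2032.
Euclid: 1820 = 3·595 + 35; 595 = 17·35 + 0. gcd = 35; 2032 mod 35 = 2. No.

No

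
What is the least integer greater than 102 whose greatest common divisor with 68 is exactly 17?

119

Multiples of 17 above 102: 17·7, 17·8, … . Need the cofactor coprime to 68/17 = 4.
Checking s = 7, 8, … the first with gcd(s, 4) = 1 is s = 7, giving 119.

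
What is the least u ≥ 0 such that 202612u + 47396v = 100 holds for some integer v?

3598

Reduce mod 47396: 202612u ≡ 100 (mod 47396). With g = gcd(202612, 47396) = 4 dividing 100, divide through: 50653u ≡ 25 (mod 11849).
Since gcd(50653, 11849) = 1, u ≡ 25·(50653)⁻¹ ≡ 3598 (mod 11849). Smallest non-negative: 3598.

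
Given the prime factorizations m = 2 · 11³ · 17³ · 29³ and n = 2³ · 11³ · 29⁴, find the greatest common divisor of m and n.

64923518

min exponent per shared prime: 2 · 11³ · 29³ = 64923518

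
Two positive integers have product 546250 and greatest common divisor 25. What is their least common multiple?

21850

Since gcd(u,v)·lcm(u,v) = uv, lcm = 546250/25 = 21850.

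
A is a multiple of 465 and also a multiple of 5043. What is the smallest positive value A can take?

gcd first: 5043 = 10·465 + 393; 465 = 1·393 + 72; 393 = 5·72 + 33; 72 = 2·33 + 6; 33 = 5·6 + 3; 6 = 2·3 + 0 → gcd = 3
lcm = 465·5043/gcd = 2344995/3 = 781665

781665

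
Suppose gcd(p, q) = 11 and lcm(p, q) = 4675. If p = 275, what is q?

187

p·q = gcd·lcm = 11·4675 = 51425, so q = 51425/275 = 187.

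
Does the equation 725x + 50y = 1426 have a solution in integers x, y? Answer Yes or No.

No

By Bézout, 725x + 50y = 1426 has integer solutions iff gcd(725, 50) | 1426.
Euclid: 725 = 14·50 + 25; 50 = 2·25 + 0. gcd = 25; 1426 mod 25 = 1. No.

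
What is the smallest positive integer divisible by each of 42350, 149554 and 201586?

376849908050

42350 = 2 · 5² · 7 · 11²; 149554 = 2 · 37 · 43 · 47; 201586 = 2 · 7² · 11² · 17
lcm takes max exponent of each prime: 2 · 5² · 7² · 11² · 17 · 37 · 43 · 47 = 376849908050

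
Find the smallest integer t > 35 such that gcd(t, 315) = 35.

Multiples of 35 above 35: 35·2, 35·3, … . Need the cofactor coprime to 315/35 = 9.
Checking s = 2, 3, … the first with gcd(s, 9) = 1 is s = 2, giving 70.

70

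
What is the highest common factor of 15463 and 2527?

7

15463 = 7 · 47²
2527 = 7 · 19²
Common: 7 = 7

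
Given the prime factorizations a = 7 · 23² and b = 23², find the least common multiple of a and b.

3703

max exponent per prime: 7 · 23² = 3703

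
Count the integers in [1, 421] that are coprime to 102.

102 = 2·3·17. Inclusion–exclusion on these primes:
421 − ⌊421/2⌋ − ⌊421/3⌋ − ⌊421/17⌋ + ⌊421/6⌋ + ⌊421/34⌋ + ⌊421/51⌋ − ⌊421/102⌋ = 133

133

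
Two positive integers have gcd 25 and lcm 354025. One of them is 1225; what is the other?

7225

Using ab = gcd(a,b)·lcm(a,b) = 25·354025 = 8850625, we get b = 8850625/1225 = 7225.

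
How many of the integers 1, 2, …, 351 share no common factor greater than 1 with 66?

66 = 2·3·11. Inclusion–exclusion on these primes:
351 − ⌊351/2⌋ − ⌊351/3⌋ − ⌊351/11⌋ + ⌊351/6⌋ + ⌊351/22⌋ + ⌊351/33⌋ − ⌊351/66⌋ = 106

106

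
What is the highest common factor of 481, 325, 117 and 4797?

13

gcd(481, 325): 481 = 1·325 + 156; 325 = 2·156 + 13; 156 = 12·13 + 0 → 13
gcd(13, 117): 117 = 9·13 + 0 → 13
gcd(13, 4797): 4797 = 369·13 + 0 → 13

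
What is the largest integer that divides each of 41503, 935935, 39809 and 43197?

gcd(41503, 935935): 935935 = 22·41503 + 22869; 41503 = 1·22869 + 18634; 22869 = 1·18634 + 4235; 18634 = 4·4235 + 1694; 4235 = 2·1694 + 847; 1694 = 2·847 + 0 → 847
gcd(847, 39809): 39809 = 47·847 + 0 → 847
gcd(847, 43197): 43197 = 51·847 + 0 → 847

847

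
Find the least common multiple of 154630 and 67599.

154630 = 2 · 5 · 7 · 47²; 67599 = 3² · 7 · 29 · 37
max exponents: 2 · 3² · 5 · 7 · 29 · 37 · 47² = 1493261910

1493261910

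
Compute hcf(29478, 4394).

2

Euclid: 29478 = 6·4394 + 3114; 4394 = 1·3114 + 1280; 3114 = 2·1280 + 554; 1280 = 2·554 + 172; 554 = 3·172 + 38; 172 = 4·38 + 20; 38 = 1·20 + 18; 20 = 1·18 + 2; 18 = 9·2 + 0. Last nonzero remainder: 2.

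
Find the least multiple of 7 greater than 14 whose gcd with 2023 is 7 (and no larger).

21

gcd(m, 2023) = 7 forces 7 | m; write m = 7s. Then gcd(7s, 7·289) = 7·gcd(s, 289), so need gcd(s, 289) = 1.
7s > 14 gives s ≥ 3. The least s ≥ 3 coprime to 289 is 3, so m = 7·3 = 21.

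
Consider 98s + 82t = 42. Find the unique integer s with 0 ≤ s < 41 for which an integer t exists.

18

Euclid: 98 = 1·82 + 16; 82 = 5·16 + 2; 16 = 8·2 + 0 → gcd = 2; 42 = 2·21.
Back-substitution yields 98·(-5) + 82·(6) = 2, so one solution is s = -5·21 = -105, t = 6·21 = 126.
Solutions in s differ by 82/2 = 41; the one in [0, 41) is -105 mod 41 = 18.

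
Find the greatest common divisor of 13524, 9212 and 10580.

gcd(13524, 9212): 13524 = 1·9212 + 4312; 9212 = 2·4312 + 588; 4312 = 7·588 + 196; 588 = 3·196 + 0 → 196
gcd(196, 10580): 10580 = 53·196 + 192; 196 = 1·192 + 4; 192 = 48·4 + 0 → 4

4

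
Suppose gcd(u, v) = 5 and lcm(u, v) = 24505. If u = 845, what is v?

Using uv = gcd(u,v)·lcm(u,v) = 5·24505 = 122525, we get v = 122525/845 = 145.

145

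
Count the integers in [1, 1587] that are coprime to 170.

597

170 = 2·5·17. Inclusion–exclusion on these primes:
1587 − ⌊1587/2⌋ − ⌊1587/5⌋ − ⌊1587/17⌋ + ⌊1587/10⌋ + ⌊1587/34⌋ + ⌊1587/85⌋ − ⌊1587/170⌋ = 597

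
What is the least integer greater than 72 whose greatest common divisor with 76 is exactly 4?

gcd(k, 76) = 4 forces 4 | k; write k = 4s. Then gcd(4s, 4·19) = 4·gcd(s, 19), so need gcd(s, 19) = 1.
4s > 72 gives s ≥ 19. The least s ≥ 19 coprime to 19 is 20, so k = 4·20 = 80.

80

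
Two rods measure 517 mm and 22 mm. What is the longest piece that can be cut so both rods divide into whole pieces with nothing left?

11

Euclid: 517 = 23·22 + 11; 22 = 2·11 + 0. Last nonzero remainder: 11.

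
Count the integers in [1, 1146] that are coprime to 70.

392

70 = 2·5·7. Inclusion–exclusion on these primes:
1146 − ⌊1146/2⌋ − ⌊1146/5⌋ − ⌊1146/7⌋ + ⌊1146/10⌋ + ⌊1146/14⌋ + ⌊1146/35⌋ − ⌊1146/70⌋ = 392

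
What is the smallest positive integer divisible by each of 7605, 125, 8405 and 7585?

7605 = 3² · 5 · 13²; 125 = 5³; 8405 = 5 · 41²; 7585 = 5 · 37 · 41
lcm takes max exponent of each prime: 3² · 5³ · 13² · 37 · 41² = 11825204625

11825204625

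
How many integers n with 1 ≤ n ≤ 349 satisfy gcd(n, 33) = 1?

212

Prime factors of 33: 3, 11. Count integers ≤ 349 divisible by none of them.
By inclusion–exclusion: 349 − ⌊349/3⌋ − ⌊349/11⌋ + ⌊349/33⌋ = 212.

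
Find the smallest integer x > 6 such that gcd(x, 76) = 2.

gcd(x, 76) = 2 forces 2 | x; write x = 2s. Then gcd(2s, 2·38) = 2·gcd(s, 38), so need gcd(s, 38) = 1.
2s > 6 gives s ≥ 4. The least s ≥ 4 coprime to 38 is 5, so x = 2·5 = 10.

10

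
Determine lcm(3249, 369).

133209

gcd first: 3249 = 8·369 + 297; 369 = 1·297 + 72; 297 = 4·72 + 9; 72 = 8·9 + 0 → gcd = 9
lcm = 3249·369/gcd = 1198881/9 = 133209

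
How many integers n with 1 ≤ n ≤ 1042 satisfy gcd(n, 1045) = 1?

Prime factors of 1045: 5, 11, 19. Count integers ≤ 1042 divisible by none of them.
By inclusion–exclusion: 1042 − ⌊1042/5⌋ − ⌊1042/11⌋ − ⌊1042/19⌋ + ⌊1042/55⌋ + ⌊1042/95⌋ + ⌊1042/209⌋ − ⌊1042/1045⌋ = 718.

718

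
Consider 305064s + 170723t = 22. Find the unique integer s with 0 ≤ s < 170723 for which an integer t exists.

123216

Euclid: 305064 = 1·170723 + 134341; 170723 = 1·134341 + 36382; 134341 = 3·36382 + 25195; 36382 = 1·25195 + 11187; 25195 = 2·11187 + 2821; 11187 = 3·2821 + 2724; 2821 = 1·2724 + 97; 2724 = 28·97 + 8; 97 = 12·8 + 1; 8 = 8·1 + 0 → gcd = 1; 22 = 1·22.
Back-substitution yields 305064·(21121) + 170723·(-37741) = 1, so one solution is s = 21121·22 = 464662, t = -37741·22 = -830302.
Solutions in s differ by 170723/1 = 170723; the one in [0, 170723) is 464662 mod 170723 = 123216.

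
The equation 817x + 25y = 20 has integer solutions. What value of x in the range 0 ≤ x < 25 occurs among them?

Euclid: 817 = 32·25 + 17; 25 = 1·17 + 8; 17 = 2·8 + 1; 8 = 8·1 + 0 → gcd = 1; 20 = 1·20.
Back-substitution yields 817·(3) + 25·(-98) = 1, so one solution is x = 3·20 = 60, y = -98·20 = -1960.
Solutions in x differ by 25/1 = 25; the one in [0, 25) is 60 mod 25 = 10.

10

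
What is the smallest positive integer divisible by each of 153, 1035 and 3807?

153 = 3² · 17; 1035 = 3² · 5 · 23; 3807 = 3⁴ · 47
lcm takes max exponent of each prime: 3⁴ · 5 · 17 · 23 · 47 = 7442685

7442685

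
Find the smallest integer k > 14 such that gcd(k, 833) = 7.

21

gcd(k, 833) = 7 forces 7 | k; write k = 7s. Then gcd(7s, 7·119) = 7·gcd(s, 119), so need gcd(s, 119) = 1.
7s > 14 gives s ≥ 3. The least s ≥ 3 coprime to 119 is 3, so k = 7·3 = 21.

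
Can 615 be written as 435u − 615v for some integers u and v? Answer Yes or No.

By Bézout, 435u − 615v = 615 has integer solutions iff gcd(435, 615) | 615.
Euclid: 615 = 1·435 + 180; 435 = 2·180 + 75; 180 = 2·75 + 30; 75 = 2·30 + 15; 30 = 2·15 + 0. gcd = 15; 615 mod 15 = 0. Yes.

Yes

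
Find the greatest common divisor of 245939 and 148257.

Euclid: 245939 = 1·148257 + 97682; 148257 = 1·97682 + 50575; 97682 = 1·50575 + 47107; 50575 = 1·47107 + 3468; 47107 = 13·3468 + 2023; 3468 = 1·2023 + 1445; 2023 = 1·1445 + 578; 1445 = 2·578 + 289; 578 = 2·289 + 0. Last nonzero remainder: 289.

289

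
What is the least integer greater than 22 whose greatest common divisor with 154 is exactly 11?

154 = 11·14. Any t with gcd(t, 154) = 11 is a multiple of 11, say 11s, with s coprime to 14.
Need s > 22/11, so s ≥ 3. First s ≥ 3 with gcd(s, 14) = 1 is s = 3. Thus t = 11·3 = 33.

33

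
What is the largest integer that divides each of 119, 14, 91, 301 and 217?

gcd(119, 14): 119 = 8·14 + 7; 14 = 2·7 + 0 → 7
gcd(7, 91): 91 = 13·7 + 0 → 7
gcd(7, 301): 301 = 43·7 + 0 → 7
gcd(7, 217): 217 = 31·7 + 0 → 7

7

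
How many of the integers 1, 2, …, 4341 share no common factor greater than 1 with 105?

1984

Prime factors of 105: 3, 5, 7. Count integers ≤ 4341 divisible by none of them.
By inclusion–exclusion: 4341 − ⌊4341/3⌋ − ⌊4341/5⌋ − ⌊4341/7⌋ + ⌊4341/15⌋ + ⌊4341/21⌋ + ⌊4341/35⌋ − ⌊4341/105⌋ = 1984.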